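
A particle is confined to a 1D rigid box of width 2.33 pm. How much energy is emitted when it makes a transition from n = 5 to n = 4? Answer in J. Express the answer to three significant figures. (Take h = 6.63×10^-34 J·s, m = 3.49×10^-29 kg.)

E_1 = h²/(8mL²) = 2.900×10^-16 J.
|ΔE| = |5² − 4²|·E_1 = 9·2.900×10^-16 J = 2.61×10^-15 J.

|ΔE| = 2.61×10^-15 J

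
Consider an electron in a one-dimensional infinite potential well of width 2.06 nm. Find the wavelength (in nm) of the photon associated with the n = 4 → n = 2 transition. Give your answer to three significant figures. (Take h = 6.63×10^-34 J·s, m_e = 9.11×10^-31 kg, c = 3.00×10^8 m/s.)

E_1 = h²/(8m_eL²) = 1.421×10^-20 J, so ΔE = (4² − 2²)E_1 = 1.705×10^-19 J.
λ = hc/ΔE = (6.63×10^-34·3.00×10^8)/1.705×10^-19 = 1.17×10^-6 m = 1.17×10^3 nm.

λ = 1.17×10^3 nm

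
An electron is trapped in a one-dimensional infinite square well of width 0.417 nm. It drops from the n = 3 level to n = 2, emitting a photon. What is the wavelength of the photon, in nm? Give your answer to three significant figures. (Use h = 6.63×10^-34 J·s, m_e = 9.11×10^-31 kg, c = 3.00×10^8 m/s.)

λ = 115 nm

E_1 = h²/(8m_eL²) = 3.469×10^-19 J, so ΔE = (3² − 2²)E_1 = 1.735×10^-18 J.
λ = hc/ΔE = (6.63×10^-34·3.00×10^8)/1.735×10^-18 = 1.15×10^-7 m = 115 nm.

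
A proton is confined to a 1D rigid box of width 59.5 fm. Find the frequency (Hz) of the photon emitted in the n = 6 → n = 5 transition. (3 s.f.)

f = 1.54×10^20 Hz

E_1 = h²/(8m_pL²) = 9.266×10^-15 J and ΔE = (6² − 5²)E_1 = 1.019×10^-13 J.
f = ΔE/h = 1.019×10^-13/6.626×10^-34 = 1.54×10^20 Hz.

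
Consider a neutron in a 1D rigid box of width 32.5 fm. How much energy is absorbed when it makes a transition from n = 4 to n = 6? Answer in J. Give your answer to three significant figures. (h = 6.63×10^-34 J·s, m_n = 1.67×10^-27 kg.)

E_1 = h²/(8m_nL²) = 3.115×10^-14 J.
|ΔE| = |4² − 6²|·E_1 = 20·3.115×10^-14 J = 6.23×10^-13 J.

|ΔE| = 6.23×10^-13 J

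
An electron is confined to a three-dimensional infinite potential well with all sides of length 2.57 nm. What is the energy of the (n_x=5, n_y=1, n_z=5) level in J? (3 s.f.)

E = 4.65×10^-19 J

For a 3D rectangular well E = (h²/8m_e)·Σ n_i²/L_i² = (6.626×10^-34)²/(8·9.109×10^-31) · [5²/(2.57 nm)² + 1²/(2.57 nm)² + 5²/(2.57 nm)²].
Evaluating gives E = 4.65×10^-19 J.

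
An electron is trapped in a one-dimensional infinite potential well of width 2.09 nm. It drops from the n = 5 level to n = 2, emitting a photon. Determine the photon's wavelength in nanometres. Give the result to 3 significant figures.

E_1 = h²/(8m_eL²) = 1.379×10^-20 J, so ΔE = (5² − 2²)E_1 = 2.896×10^-19 J.
λ = hc/ΔE = (6.626×10^-34·2.998×10^8)/2.896×10^-19 = 6.86×10^-7 m = 686 nm.

λ = 686 nm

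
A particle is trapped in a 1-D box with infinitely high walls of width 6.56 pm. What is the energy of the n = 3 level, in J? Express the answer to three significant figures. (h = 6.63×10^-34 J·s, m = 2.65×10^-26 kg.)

For an infinite well E_n = n²h²/(8mL²), so E_1 = h²/(8mL²) = (6.63×10^-34)²/(8·2.65×10^-26·(6.56×10^-12 m)²) = 4.818×10^-20 J.
Then E_3 = 3²·E_1 = 9·4.818×10^-20 J = 4.34×10^-19 J.

E_3 = 4.34×10^-19 J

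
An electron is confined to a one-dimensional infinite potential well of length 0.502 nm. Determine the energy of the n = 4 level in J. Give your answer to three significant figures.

E_4 = 3.83×10^-18 J

For an infinite well E_n = n²h²/(8m_eL²), so E_1 = h²/(8m_eL²) = (6.626×10^-34)²/(8·9.109×10^-31·(5.02×10^-10 m)²) = 2.391×10^-19 J.
Then E_4 = 4²·E_1 = 16·2.391×10^-19 J = 3.83×10^-18 J.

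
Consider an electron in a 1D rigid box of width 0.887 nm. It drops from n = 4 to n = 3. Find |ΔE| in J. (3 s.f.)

|ΔE| = 5.36×10^-19 J

E_1 = h²/(8m_eL²) = 7.658×10^-20 J.
|ΔE| = |4² − 3²|·E_1 = 7·7.658×10^-20 J = 5.36×10^-19 J.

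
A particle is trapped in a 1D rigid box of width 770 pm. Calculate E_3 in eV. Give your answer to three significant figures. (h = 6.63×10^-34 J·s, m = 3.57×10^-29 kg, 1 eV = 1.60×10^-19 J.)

For an infinite well E_n = n²h²/(8mL²), so E_1 = h²/(8mL²) = (6.63×10^-34)²/(8·3.57×10^-29·(7.70×10^-10 m)²) = 2.596×10^-21 J.
Then E_3 = 3²·E_1 = 9·2.596×10^-21 J = 2.336×10^-20 J.
Converting, E_3 = 2.336×10^-20 J / (1.60×10^-19 J/eV) = 0.146 eV.

E_3 = 0.146 eV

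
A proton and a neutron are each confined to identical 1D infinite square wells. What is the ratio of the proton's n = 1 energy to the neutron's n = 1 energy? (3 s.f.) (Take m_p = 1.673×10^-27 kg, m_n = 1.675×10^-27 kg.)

1.00

E_n ∝ 1/m at fixed n and L, so the ratio is m_n/m_p = 1.675×10^-27/1.673×10^-27 = 1.00.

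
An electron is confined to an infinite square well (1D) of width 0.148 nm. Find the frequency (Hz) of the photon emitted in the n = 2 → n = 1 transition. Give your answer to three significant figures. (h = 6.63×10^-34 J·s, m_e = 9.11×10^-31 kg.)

f = 1.25×10^16 Hz

E_1 = h²/(8m_eL²) = 2.754×10^-18 J and ΔE = (2² − 1²)E_1 = 8.262×10^-18 J.
f = ΔE/h = 8.262×10^-18/6.63×10^-34 = 1.25×10^16 Hz.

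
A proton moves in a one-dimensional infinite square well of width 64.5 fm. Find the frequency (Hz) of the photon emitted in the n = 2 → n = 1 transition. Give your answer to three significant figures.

E_1 = h²/(8m_pL²) = 7.885×10^-15 J and ΔE = (2² − 1²)E_1 = 2.365×10^-14 J.
f = ΔE/h = 2.365×10^-14/6.626×10^-34 = 3.57×10^19 Hz.

f = 3.57×10^19 Hz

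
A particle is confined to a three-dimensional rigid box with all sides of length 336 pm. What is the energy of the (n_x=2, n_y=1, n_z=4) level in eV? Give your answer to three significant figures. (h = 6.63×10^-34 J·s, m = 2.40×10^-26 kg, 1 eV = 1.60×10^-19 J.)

For a 3D rectangular well E = (h²/8m)·Σ n_i²/L_i² = (6.63×10^-34)²/(8·2.40×10^-26) · [2²/(336 pm)² + 1²/(336 pm)² + 4²/(336 pm)²].
Evaluating gives E = 4.259×10^-22 J = 0.00266 eV.

E = 0.00266 eV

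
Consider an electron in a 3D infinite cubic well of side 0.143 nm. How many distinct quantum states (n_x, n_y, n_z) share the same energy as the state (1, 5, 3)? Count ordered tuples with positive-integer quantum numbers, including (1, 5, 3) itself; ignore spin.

degeneracy = 6

The level has n_x² + n_y² + n_z² = 35. The ordered positive-integer solutions are (1, 3, 5), (1, 5, 3), (3, 1, 5), (3, 5, 1), (5, 1, 3), (5, 3, 1).
That gives 6 states.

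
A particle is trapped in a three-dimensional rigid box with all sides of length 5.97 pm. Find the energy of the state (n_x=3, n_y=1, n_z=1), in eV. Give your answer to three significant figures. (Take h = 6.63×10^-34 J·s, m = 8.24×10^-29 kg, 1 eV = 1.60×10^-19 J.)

For a 3D rectangular well E = (h²/8m)·Σ n_i²/L_i² = (6.63×10^-34)²/(8·8.24×10^-29) · [3²/(5.97 pm)² + 1²/(5.97 pm)² + 1²/(5.97 pm)²].
Evaluating gives E = 2.058×10^-16 J = 1.29×10^3 eV.

E = 1.29×10^3 eV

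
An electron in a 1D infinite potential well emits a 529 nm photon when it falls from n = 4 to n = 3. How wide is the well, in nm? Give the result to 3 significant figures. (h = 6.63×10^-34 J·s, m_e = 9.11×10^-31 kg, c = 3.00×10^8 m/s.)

The photon carries ΔE = hc/λ = 6.63×10^-34·3.00×10^8/5.29×10^-7 m = 3.760×10^-19 J.
Since ΔE = (4² − 3²)E_1, E_1 = 5.371×10^-20 J, and L = h/√(8m_eE_1) = 1.06×10^-9 m = 1.06 nm.

L = 1.06 nm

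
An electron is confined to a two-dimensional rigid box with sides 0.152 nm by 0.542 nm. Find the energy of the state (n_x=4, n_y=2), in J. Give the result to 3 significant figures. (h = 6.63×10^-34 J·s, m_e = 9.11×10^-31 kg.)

E = 4.26×10^-17 J

For a 2D rectangular well E = (h²/8m_e)·Σ n_i²/L_i² = (6.63×10^-34)²/(8·9.11×10^-31) · [4²/(0.152 nm)² + 2²/(0.542 nm)²].
Evaluating gives E = 4.26×10^-17 J.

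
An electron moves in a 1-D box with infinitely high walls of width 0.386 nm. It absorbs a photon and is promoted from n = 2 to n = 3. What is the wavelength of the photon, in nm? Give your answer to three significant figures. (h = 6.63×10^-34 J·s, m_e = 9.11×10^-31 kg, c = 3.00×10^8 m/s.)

E_1 = h²/(8m_eL²) = 4.048×10^-19 J, so ΔE = (3² − 2²)E_1 = 2.024×10^-18 J.
λ = hc/ΔE = (6.63×10^-34·3.00×10^8)/2.024×10^-18 = 9.83×10^-8 m = 98.3 nm.

λ = 98.3 nm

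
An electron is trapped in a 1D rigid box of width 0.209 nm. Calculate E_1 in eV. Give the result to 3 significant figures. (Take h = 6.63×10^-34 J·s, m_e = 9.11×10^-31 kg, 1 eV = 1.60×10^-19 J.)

E_1 = 8.63 eV

For an infinite well E_n = n²h²/(8m_eL²), so E_1 = h²/(8m_eL²) = (6.63×10^-34)²/(8·9.11×10^-31·(2.09×10^-10 m)²) = 1.381×10^-18 J.
Converting, E_1 = 1.381×10^-18 J / (1.60×10^-19 J/eV) = 8.63 eV.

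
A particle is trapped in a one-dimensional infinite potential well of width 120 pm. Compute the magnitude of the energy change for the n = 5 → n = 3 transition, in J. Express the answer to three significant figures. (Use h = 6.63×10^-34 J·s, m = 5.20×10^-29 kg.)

E_1 = h²/(8mL²) = 7.338×10^-20 J.
|ΔE| = |5² − 3²|·E_1 = 16·7.338×10^-20 J = 1.17×10^-18 J.

|ΔE| = 1.17×10^-18 J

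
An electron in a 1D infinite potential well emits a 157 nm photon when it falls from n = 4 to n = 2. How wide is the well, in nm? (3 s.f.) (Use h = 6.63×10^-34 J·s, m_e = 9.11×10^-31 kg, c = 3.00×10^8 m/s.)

L = 0.756 nm

The photon carries ΔE = hc/λ = 6.63×10^-34·3.00×10^8/1.57×10^-7 m = 1.267×10^-18 J.
Since ΔE = (4² − 2²)E_1, E_1 = 1.056×10^-19 J, and L = h/√(8m_eE_1) = 7.56×10^-10 m = 0.756 nm.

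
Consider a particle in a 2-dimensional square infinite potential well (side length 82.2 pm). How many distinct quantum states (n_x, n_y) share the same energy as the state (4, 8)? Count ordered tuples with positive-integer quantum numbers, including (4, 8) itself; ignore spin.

The level has n_x² + n_y² = 80. The ordered positive-integer solutions are (4, 8), (8, 4).
That gives 2 states.

degeneracy = 2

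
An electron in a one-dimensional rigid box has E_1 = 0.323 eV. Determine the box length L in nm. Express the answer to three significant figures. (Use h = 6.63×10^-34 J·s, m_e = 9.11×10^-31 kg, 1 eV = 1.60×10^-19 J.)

L = 1.08 nm

From E_n = n²h²/(8m_eL²), L = n·h/√(8m_eE_n).
E_1 = 0.323 eV = 5.168×10^-20 J, so L = 1·6.63×10^-34/√(8·9.11×10^-31·5.168×10^-20) = 1.08×10^-9 m = 1.08 nm.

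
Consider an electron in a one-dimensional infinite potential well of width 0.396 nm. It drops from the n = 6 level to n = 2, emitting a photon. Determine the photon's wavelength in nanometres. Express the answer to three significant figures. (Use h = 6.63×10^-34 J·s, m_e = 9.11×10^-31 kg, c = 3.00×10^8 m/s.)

λ = 16.2 nm

E_1 = h²/(8m_eL²) = 3.846×10^-19 J, so ΔE = (6² − 2²)E_1 = 1.231×10^-17 J.
λ = hc/ΔE = (6.63×10^-34·3.00×10^8)/1.231×10^-17 = 1.62×10^-8 m = 16.2 nm.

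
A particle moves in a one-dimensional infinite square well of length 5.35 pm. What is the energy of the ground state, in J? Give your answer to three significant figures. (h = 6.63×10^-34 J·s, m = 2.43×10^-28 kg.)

For an infinite well E_n = n²h²/(8mL²), so E_1 = h²/(8mL²) = (6.63×10^-34)²/(8·2.43×10^-28·(5.35×10^-12 m)²) = 7.900×10^-18 J.

E_1 = 7.90×10^-18 J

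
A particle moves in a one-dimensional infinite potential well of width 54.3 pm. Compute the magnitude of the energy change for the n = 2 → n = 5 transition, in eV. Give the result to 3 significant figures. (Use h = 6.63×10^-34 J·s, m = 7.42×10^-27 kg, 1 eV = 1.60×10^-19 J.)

E_1 = h²/(8mL²) = 2.512×10^-21 J.
|ΔE| = |2² − 5²|·E_1 = 21·2.512×10^-21 J = 5.275×10^-20 J = 0.330 eV.

|ΔE| = 0.330 eV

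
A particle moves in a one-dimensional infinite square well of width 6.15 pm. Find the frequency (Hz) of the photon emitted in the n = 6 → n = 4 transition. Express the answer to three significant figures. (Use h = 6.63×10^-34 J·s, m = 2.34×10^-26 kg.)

f = 1.87×10^15 Hz

E_1 = h²/(8mL²) = 6.208×10^-20 J and ΔE = (6² − 4²)E_1 = 1.242×10^-18 J.
f = ΔE/h = 1.242×10^-18/6.63×10^-34 = 1.87×10^15 Hz.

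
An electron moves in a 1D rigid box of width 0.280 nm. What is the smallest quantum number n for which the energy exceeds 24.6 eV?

n = 3

E_1 = h²/(8m_eL²) = 7.685×10^-19 J = 4.797 eV.
Need n² > 24.6/4.797 = 5.128, i.e. n > 2.265.
The smallest integer satisfying this is n = 3.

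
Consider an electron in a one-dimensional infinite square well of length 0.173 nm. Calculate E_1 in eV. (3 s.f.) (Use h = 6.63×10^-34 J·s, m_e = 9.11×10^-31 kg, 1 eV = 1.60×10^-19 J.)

For an infinite well E_n = n²h²/(8m_eL²), so E_1 = h²/(8m_eL²) = (6.63×10^-34)²/(8·9.11×10^-31·(1.73×10^-10 m)²) = 2.015×10^-18 J.
Converting, E_1 = 2.015×10^-18 J / (1.60×10^-19 J/eV) = 12.6 eV.

E_1 = 12.6 eV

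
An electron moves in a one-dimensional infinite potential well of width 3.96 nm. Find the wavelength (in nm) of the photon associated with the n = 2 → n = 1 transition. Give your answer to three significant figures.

λ = 1.72×10^4 nm

E_1 = h²/(8m_eL²) = 3.842×10^-21 J, so ΔE = (2² − 1²)E_1 = 1.153×10^-20 J.
λ = hc/ΔE = (6.626×10^-34·2.998×10^8)/1.153×10^-20 = 1.72×10^-5 m = 1.72×10^4 nm.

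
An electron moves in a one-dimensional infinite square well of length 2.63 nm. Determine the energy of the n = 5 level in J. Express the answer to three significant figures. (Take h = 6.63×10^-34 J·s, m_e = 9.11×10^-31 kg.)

For an infinite well E_n = n²h²/(8m_eL²), so E_1 = h²/(8m_eL²) = (6.63×10^-34)²/(8·9.11×10^-31·(2.63×10^-9 m)²) = 8.720×10^-21 J.
Then E_5 = 5²·E_1 = 25·8.720×10^-21 J = 2.18×10^-19 J.

E_5 = 2.18×10^-19 J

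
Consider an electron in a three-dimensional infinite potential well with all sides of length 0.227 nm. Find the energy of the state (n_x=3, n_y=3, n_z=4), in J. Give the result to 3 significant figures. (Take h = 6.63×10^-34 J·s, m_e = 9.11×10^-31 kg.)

For a 3D rectangular well E = (h²/8m_e)·Σ n_i²/L_i² = (6.63×10^-34)²/(8·9.11×10^-31) · [3²/(0.227 nm)² + 3²/(0.227 nm)² + 4²/(0.227 nm)²].
Evaluating gives E = 3.98×10^-17 J.

E = 3.98×10^-17 J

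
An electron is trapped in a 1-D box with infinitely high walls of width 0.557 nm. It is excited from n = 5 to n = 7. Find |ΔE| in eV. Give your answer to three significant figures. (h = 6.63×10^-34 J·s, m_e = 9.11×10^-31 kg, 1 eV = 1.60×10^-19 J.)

E_1 = h²/(8m_eL²) = 1.944×10^-19 J.
|ΔE| = |5² − 7²|·E_1 = 24·1.944×10^-19 J = 4.666×10^-18 J = 29.2 eV.

|ΔE| = 29.2 eV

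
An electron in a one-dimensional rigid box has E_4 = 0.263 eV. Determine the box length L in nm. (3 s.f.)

L = 4.78 nm

From E_n = n²h²/(8m_eL²), L = n·h/√(8m_eE_n).
E_4 = 0.263 eV = 4.213×10^-20 J, so L = 4·6.626×10^-34/√(8·9.109×10^-31·4.213×10^-20) = 4.78×10^-9 m = 4.78 nm.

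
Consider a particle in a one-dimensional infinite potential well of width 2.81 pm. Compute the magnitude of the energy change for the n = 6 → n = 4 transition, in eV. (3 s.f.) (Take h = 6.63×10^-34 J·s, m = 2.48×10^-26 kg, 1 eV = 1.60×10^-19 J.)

|ΔE| = 35.1 eV

E_1 = h²/(8mL²) = 2.806×10^-19 J.
|ΔE| = |6² − 4²|·E_1 = 20·2.806×10^-19 J = 5.612×10^-18 J = 35.1 eV.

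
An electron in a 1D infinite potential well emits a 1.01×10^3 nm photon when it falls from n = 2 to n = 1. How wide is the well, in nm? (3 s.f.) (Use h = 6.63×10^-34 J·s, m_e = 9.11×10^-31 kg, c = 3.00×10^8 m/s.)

L = 0.959 nm

The photon carries ΔE = hc/λ = 6.63×10^-34·3.00×10^8/1.01×10^-6 m = 1.969×10^-19 J.
Since ΔE = (2² − 1²)E_1, E_1 = 6.563×10^-20 J, and L = h/√(8m_eE_1) = 9.59×10^-10 m = 0.959 nm.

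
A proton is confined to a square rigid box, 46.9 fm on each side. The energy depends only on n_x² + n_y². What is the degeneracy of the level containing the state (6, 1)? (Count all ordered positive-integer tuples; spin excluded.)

The level has n_x² + n_y² = 37. The ordered positive-integer solutions are (1, 6), (6, 1).
That gives 2 states.

degeneracy = 2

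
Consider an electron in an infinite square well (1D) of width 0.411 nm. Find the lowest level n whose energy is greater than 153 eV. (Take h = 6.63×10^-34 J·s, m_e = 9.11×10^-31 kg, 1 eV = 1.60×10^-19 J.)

n = 9

E_1 = h²/(8m_eL²) = 3.571×10^-19 J = 2.232 eV.
Need n² > 153/2.232 = 68.55, i.e. n > 8.279.
The smallest integer satisfying this is n = 9.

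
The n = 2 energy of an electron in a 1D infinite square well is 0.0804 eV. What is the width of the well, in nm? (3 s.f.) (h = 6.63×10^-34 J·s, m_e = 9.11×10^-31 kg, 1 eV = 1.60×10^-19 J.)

L = 4.33 nm

From E_n = n²h²/(8m_eL²), L = n·h/√(8m_eE_n).
E_2 = 0.0804 eV = 1.286×10^-20 J, so L = 2·6.63×10^-34/√(8·9.11×10^-31·1.286×10^-20) = 4.33×10^-9 m = 4.33 nm.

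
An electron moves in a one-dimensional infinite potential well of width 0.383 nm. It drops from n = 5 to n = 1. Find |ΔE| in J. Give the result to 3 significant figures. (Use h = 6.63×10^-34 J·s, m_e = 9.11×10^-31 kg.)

E_1 = h²/(8m_eL²) = 4.112×10^-19 J.
|ΔE| = |5² − 1²|·E_1 = 24·4.112×10^-19 J = 9.87×10^-18 J.

|ΔE| = 9.87×10^-18 J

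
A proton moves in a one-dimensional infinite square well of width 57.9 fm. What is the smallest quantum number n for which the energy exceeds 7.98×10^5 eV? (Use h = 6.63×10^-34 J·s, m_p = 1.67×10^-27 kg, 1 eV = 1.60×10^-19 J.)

n = 4

E_1 = h²/(8m_pL²) = 9.814×10^-15 J = 6.134×10^4 eV.
Need n² > 7.98×10^5/6.134×10^4 = 13.01, i.e. n > 3.607.
The smallest integer satisfying this is n = 4.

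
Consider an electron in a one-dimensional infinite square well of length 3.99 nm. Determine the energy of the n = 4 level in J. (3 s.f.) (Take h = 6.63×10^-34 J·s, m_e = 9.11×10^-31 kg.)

For an infinite well E_n = n²h²/(8m_eL²), so E_1 = h²/(8m_eL²) = (6.63×10^-34)²/(8·9.11×10^-31·(3.99×10^-9 m)²) = 3.789×10^-21 J.
Then E_4 = 4²·E_1 = 16·3.789×10^-21 J = 6.06×10^-20 J.

E_4 = 6.06×10^-20 J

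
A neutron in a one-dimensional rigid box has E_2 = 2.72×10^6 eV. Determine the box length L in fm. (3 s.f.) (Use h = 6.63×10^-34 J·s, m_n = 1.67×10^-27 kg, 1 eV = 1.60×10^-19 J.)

From E_n = n²h²/(8m_nL²), L = n·h/√(8m_nE_n).
E_2 = 2.72×10^6 eV = 4.352×10^-13 J, so L = 2·6.63×10^-34/√(8·1.67×10^-27·4.352×10^-13) = 1.74×10^-14 m = 17.4 fm.

L = 17.4 fm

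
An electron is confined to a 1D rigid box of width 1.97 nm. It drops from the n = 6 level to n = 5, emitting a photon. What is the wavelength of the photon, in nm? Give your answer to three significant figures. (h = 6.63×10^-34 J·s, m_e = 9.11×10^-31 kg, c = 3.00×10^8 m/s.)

E_1 = h²/(8m_eL²) = 1.554×10^-20 J, so ΔE = (6² − 5²)E_1 = 1.709×10^-19 J.
λ = hc/ΔE = (6.63×10^-34·3.00×10^8)/1.709×10^-19 = 1.16×10^-6 m = 1.16×10^3 nm.

λ = 1.16×10^3 nm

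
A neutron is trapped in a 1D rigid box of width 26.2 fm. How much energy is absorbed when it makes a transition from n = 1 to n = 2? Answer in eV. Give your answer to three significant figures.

E_1 = h²/(8m_nL²) = 4.773×10^-14 J.
|ΔE| = |1² − 2²|·E_1 = 3·4.773×10^-14 J = 1.432×10^-13 J = 8.94×10^5 eV.

|ΔE| = 8.94×10^5 eV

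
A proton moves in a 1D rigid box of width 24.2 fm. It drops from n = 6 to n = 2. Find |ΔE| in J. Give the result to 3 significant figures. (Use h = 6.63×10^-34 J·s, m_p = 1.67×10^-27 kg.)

|ΔE| = 1.80×10^-12 J

E_1 = h²/(8m_pL²) = 5.618×10^-14 J.
|ΔE| = |6² − 2²|·E_1 = 32·5.618×10^-14 J = 1.80×10^-12 J.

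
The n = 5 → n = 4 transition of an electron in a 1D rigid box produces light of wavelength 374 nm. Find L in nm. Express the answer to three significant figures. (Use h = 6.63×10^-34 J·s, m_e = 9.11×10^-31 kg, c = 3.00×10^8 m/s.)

The photon carries ΔE = hc/λ = 6.63×10^-34·3.00×10^8/3.74×10^-7 m = 5.318×10^-19 J.
Since ΔE = (5² − 4²)E_1, E_1 = 5.909×10^-20 J, and L = h/√(8m_eE_1) = 1.01×10^-9 m = 1.01 nm.

L = 1.01 nm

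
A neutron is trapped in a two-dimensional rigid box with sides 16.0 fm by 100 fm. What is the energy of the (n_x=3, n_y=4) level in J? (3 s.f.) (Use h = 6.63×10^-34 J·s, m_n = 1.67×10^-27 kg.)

For a 2D rectangular well E = (h²/8m_n)·Σ n_i²/L_i² = (6.63×10^-34)²/(8·1.67×10^-27) · [3²/(16.0 fm)² + 4²/(100 fm)²].
Evaluating gives E = 1.21×10^-12 J.

E = 1.21×10^-12 J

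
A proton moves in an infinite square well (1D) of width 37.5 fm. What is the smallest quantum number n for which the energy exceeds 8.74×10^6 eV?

n = 8

E_1 = h²/(8m_pL²) = 2.333×10^-14 J = 1.456×10^5 eV.
Need n² > 8.74×10^6/1.456×10^5 = 60.03, i.e. n > 7.748.
The smallest integer satisfying this is n = 8.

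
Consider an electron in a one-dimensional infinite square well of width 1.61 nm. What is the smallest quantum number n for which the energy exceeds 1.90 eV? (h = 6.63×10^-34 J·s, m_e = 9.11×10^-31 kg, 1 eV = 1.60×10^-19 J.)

E_1 = h²/(8m_eL²) = 2.327×10^-20 J = 0.1454 eV.
Need n² > 1.90/0.1454 = 13.07, i.e. n > 3.615.
The smallest integer satisfying this is n = 4.

n = 4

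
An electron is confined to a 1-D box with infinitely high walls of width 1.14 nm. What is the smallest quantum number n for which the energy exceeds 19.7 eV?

E_1 = h²/(8m_eL²) = 4.636×10^-20 J = 0.2894 eV.
Need n² > 19.7/0.2894 = 68.07, i.e. n > 8.250.
The smallest integer satisfying this is n = 9.

n = 9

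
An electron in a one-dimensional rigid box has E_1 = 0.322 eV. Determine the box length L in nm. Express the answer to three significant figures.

From E_n = n²h²/(8m_eL²), L = n·h/√(8m_eE_n).
E_1 = 0.322 eV = 5.158×10^-20 J, so L = 1·6.626×10^-34/√(8·9.109×10^-31·5.158×10^-20) = 1.08×10^-9 m = 1.08 nm.

L = 1.08 nm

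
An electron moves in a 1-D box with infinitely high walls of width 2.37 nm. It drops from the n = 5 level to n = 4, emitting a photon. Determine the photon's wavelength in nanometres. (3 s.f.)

λ = 2.06×10^3 nm

E_1 = h²/(8m_eL²) = 1.073×10^-20 J, so ΔE = (5² − 4²)E_1 = 9.657×10^-20 J.
λ = hc/ΔE = (6.626×10^-34·2.998×10^8)/9.657×10^-20 = 2.06×10^-6 m = 2.06×10^3 nm.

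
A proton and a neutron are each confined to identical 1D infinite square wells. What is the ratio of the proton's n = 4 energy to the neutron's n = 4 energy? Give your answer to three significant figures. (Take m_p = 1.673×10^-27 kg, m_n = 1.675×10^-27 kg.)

1.00

E_n ∝ 1/m at fixed n and L, so the ratio is m_n/m_p = 1.675×10^-27/1.673×10^-27 = 1.00.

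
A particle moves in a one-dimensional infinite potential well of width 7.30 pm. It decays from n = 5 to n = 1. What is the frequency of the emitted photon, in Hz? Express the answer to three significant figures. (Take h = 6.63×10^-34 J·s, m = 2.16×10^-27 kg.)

E_1 = h²/(8mL²) = 4.774×10^-19 J and ΔE = (5² − 1²)E_1 = 1.146×10^-17 J.
f = ΔE/h = 1.146×10^-17/6.63×10^-34 = 1.73×10^16 Hz.

f = 1.73×10^16 Hz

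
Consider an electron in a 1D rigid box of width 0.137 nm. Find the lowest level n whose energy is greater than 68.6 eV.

E_1 = h²/(8m_eL²) = 3.210×10^-18 J = 20.04 eV.
Need n² > 68.6/20.04 = 3.423, i.e. n > 1.850.
The smallest integer satisfying this is n = 2.

n = 2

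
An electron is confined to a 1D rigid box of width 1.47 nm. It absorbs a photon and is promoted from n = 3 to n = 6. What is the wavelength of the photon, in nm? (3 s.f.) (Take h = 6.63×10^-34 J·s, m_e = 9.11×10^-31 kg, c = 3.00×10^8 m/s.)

E_1 = h²/(8m_eL²) = 2.791×10^-20 J, so ΔE = (6² − 3²)E_1 = 7.536×10^-19 J.
λ = hc/ΔE = (6.63×10^-34·3.00×10^8)/7.536×10^-19 = 2.64×10^-7 m = 264 nm.

λ = 264 nm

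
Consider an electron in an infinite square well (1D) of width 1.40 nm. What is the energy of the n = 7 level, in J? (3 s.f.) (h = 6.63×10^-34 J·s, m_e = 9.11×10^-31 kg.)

For an infinite well E_n = n²h²/(8m_eL²), so E_1 = h²/(8m_eL²) = (6.63×10^-34)²/(8·9.11×10^-31·(1.40×10^-9 m)²) = 3.077×10^-20 J.
Then E_7 = 7²·E_1 = 49·3.077×10^-20 J = 1.51×10^-18 J.

E_7 = 1.51×10^-18 J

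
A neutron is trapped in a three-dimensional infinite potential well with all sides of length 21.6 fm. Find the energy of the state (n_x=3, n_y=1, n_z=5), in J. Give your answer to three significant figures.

E = 2.46×10^-12 J

For a 3D rectangular well E = (h²/8m_n)·Σ n_i²/L_i² = (6.626×10^-34)²/(8·1.675×10^-27) · [3²/(21.6 fm)² + 1²/(21.6 fm)² + 5²/(21.6 fm)²].
Evaluating gives E = 2.46×10^-12 J.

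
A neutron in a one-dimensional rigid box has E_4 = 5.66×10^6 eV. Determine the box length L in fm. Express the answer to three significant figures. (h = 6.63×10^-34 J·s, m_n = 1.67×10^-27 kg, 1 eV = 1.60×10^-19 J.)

From E_n = n²h²/(8m_nL²), L = n·h/√(8m_nE_n).
E_4 = 5.66×10^6 eV = 9.056×10^-13 J, so L = 4·6.63×10^-34/√(8·1.67×10^-27·9.056×10^-13) = 2.41×10^-14 m = 24.1 fm.

L = 24.1 fm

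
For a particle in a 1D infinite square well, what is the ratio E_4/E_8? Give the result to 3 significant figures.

0.250

E_n ∝ n², so E_4/E_8 = 4²/8² = 16/64 = 0.250.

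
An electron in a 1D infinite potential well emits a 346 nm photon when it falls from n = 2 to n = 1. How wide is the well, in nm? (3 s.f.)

L = 0.561 nm

The photon carries ΔE = hc/λ = 6.626×10^-34·2.998×10^8/3.46×10^-7 m = 5.741×10^-19 J.
Since ΔE = (2² − 1²)E_1, E_1 = 1.914×10^-19 J, and L = h/√(8m_eE_1) = 5.61×10^-10 m = 0.561 nm.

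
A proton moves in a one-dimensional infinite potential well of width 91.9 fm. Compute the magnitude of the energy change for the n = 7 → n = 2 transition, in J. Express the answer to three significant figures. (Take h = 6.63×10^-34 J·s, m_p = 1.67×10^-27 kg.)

E_1 = h²/(8m_pL²) = 3.896×10^-15 J.
|ΔE| = |7² − 2²|·E_1 = 45·3.896×10^-15 J = 1.75×10^-13 J.

|ΔE| = 1.75×10^-13 J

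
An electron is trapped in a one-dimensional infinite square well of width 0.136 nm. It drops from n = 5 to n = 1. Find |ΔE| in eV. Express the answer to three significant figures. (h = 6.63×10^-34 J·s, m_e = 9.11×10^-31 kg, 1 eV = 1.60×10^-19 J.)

E_1 = h²/(8m_eL²) = 3.261×10^-18 J.
|ΔE| = |5² − 1²|·E_1 = 24·3.261×10^-18 J = 7.826×10^-17 J = 489 eV.

|ΔE| = 489 eV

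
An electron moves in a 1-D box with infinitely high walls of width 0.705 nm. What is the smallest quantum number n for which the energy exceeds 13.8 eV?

E_1 = h²/(8m_eL²) = 1.212×10^-19 J = 0.7566 eV.
Need n² > 13.8/0.7566 = 18.24, i.e. n > 4.271.
The smallest integer satisfying this is n = 5.

n = 5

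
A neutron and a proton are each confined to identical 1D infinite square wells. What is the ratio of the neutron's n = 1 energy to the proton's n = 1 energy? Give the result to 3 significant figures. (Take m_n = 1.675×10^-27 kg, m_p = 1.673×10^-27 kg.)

0.999

E_n ∝ 1/m at fixed n and L, so the ratio is m_p/m_n = 1.673×10^-27/1.675×10^-27 = 0.999.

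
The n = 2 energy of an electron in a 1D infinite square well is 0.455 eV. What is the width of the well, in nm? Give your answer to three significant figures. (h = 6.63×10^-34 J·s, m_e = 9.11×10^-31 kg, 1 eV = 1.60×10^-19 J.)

L = 1.82 nm

From E_n = n²h²/(8m_eL²), L = n·h/√(8m_eE_n).
E_2 = 0.455 eV = 7.280×10^-20 J, so L = 2·6.63×10^-34/√(8·9.11×10^-31·7.280×10^-20) = 1.82×10^-9 m = 1.82 nm.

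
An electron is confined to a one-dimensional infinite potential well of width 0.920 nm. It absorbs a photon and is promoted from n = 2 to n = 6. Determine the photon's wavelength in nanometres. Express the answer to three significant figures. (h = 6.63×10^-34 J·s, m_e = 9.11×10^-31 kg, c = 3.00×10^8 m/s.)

E_1 = h²/(8m_eL²) = 7.126×10^-20 J, so ΔE = (6² − 2²)E_1 = 2.280×10^-18 J.
λ = hc/ΔE = (6.63×10^-34·3.00×10^8)/2.280×10^-18 = 8.72×10^-8 m = 87.2 nm.

λ = 87.2 nm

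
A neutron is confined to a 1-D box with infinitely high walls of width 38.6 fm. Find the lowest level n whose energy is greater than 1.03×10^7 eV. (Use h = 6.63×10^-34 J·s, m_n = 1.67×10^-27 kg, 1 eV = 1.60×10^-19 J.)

E_1 = h²/(8m_nL²) = 2.208×10^-14 J = 1.380×10^5 eV.
Need n² > 1.03×10^7/1.380×10^5 = 74.64, i.e. n > 8.639.
The smallest integer satisfying this is n = 9.

n = 9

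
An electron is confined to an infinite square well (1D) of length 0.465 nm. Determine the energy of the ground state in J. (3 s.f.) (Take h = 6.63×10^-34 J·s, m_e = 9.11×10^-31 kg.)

E_1 = 2.79×10^-19 J

For an infinite well E_n = n²h²/(8m_eL²), so E_1 = h²/(8m_eL²) = (6.63×10^-34)²/(8·9.11×10^-31·(4.65×10^-10 m)²) = 2.789×10^-19 J.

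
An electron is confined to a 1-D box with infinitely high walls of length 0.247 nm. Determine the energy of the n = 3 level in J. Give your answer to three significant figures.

For an infinite well E_n = n²h²/(8m_eL²), so E_1 = h²/(8m_eL²) = (6.626×10^-34)²/(8·9.109×10^-31·(2.47×10^-10 m)²) = 9.875×10^-19 J.
Then E_3 = 3²·E_1 = 9·9.875×10^-19 J = 8.89×10^-18 J.

E_3 = 8.89×10^-18 J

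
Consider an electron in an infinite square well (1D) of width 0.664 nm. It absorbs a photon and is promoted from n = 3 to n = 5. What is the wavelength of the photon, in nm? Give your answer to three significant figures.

E_1 = h²/(8m_eL²) = 1.366×10^-19 J, so ΔE = (5² − 3²)E_1 = 2.186×10^-18 J.
λ = hc/ΔE = (6.626×10^-34·2.998×10^8)/2.186×10^-18 = 9.09×10^-8 m = 90.9 nm.

λ = 90.9 nm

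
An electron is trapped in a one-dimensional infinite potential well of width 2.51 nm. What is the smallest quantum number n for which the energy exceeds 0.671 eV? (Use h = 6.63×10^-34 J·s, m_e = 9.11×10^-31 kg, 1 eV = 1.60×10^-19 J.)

E_1 = h²/(8m_eL²) = 9.574×10^-21 J = 0.05984 eV.
Need n² > 0.671/0.05984 = 11.21, i.e. n > 3.348.
The smallest integer satisfying this is n = 4.

n = 4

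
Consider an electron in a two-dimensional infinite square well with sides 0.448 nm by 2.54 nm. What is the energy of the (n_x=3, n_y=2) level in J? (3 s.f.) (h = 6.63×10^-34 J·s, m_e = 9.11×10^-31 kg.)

E = 2.74×10^-18 J

For a 2D rectangular well E = (h²/8m_e)·Σ n_i²/L_i² = (6.63×10^-34)²/(8·9.11×10^-31) · [3²/(0.448 nm)² + 2²/(2.54 nm)²].
Evaluating gives E = 2.74×10^-18 J.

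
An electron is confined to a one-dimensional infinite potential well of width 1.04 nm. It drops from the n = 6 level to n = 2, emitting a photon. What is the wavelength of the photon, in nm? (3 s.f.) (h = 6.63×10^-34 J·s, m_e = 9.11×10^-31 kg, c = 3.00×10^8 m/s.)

λ = 111 nm

E_1 = h²/(8m_eL²) = 5.576×10^-20 J, so ΔE = (6² − 2²)E_1 = 1.784×10^-18 J.
λ = hc/ΔE = (6.63×10^-34·3.00×10^8)/1.784×10^-18 = 1.11×10^-7 m = 111 nm.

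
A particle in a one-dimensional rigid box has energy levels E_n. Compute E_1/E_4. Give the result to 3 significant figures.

E_n ∝ n², so E_1/E_4 = 1²/4² = 1/16 = 0.0625.

0.0625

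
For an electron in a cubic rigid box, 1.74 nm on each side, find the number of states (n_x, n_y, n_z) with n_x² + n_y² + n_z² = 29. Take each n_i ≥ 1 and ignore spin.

The level has n_x² + n_y² + n_z² = 29. The ordered positive-integer solutions are (2, 3, 4), (2, 4, 3), (3, 2, 4), (3, 4, 2), (4, 2, 3), (4, 3, 2).
That gives 6 states.

degeneracy = 6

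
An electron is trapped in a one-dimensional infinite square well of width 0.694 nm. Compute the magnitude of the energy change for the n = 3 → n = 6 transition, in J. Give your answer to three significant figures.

|ΔE| = 3.38×10^-18 J

E_1 = h²/(8m_eL²) = 1.251×10^-19 J.
|ΔE| = |3² − 6²|·E_1 = 27·1.251×10^-19 J = 3.38×10^-18 J.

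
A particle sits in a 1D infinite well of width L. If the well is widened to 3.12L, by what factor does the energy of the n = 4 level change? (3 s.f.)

E_n ∝ 1/L², so the energy scales by 1/3.12² = 0.103.

0.103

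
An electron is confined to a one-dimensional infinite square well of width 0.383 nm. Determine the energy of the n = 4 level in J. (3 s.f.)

For an infinite well E_n = n²h²/(8m_eL²), so E_1 = h²/(8m_eL²) = (6.626×10^-34)²/(8·9.109×10^-31·(3.83×10^-10 m)²) = 4.107×10^-19 J.
Then E_4 = 4²·E_1 = 16·4.107×10^-19 J = 6.57×10^-18 J.

E_4 = 6.57×10^-18 J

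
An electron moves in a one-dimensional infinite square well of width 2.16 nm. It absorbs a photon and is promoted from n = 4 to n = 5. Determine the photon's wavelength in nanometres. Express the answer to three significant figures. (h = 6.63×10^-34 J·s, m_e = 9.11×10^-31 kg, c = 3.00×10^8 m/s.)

λ = 1.71×10^3 nm

E_1 = h²/(8m_eL²) = 1.293×10^-20 J, so ΔE = (5² − 4²)E_1 = 1.164×10^-19 J.
λ = hc/ΔE = (6.63×10^-34·3.00×10^8)/1.164×10^-19 = 1.71×10^-6 m = 1.71×10^3 nm.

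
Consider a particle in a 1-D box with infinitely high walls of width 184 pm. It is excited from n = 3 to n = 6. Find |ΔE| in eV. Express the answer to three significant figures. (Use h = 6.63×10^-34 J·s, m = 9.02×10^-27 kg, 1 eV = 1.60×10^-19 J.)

E_1 = h²/(8mL²) = 1.799×10^-22 J.
|ΔE| = |3² − 6²|·E_1 = 27·1.799×10^-22 J = 4.857×10^-21 J = 0.0304 eV.

|ΔE| = 0.0304 eV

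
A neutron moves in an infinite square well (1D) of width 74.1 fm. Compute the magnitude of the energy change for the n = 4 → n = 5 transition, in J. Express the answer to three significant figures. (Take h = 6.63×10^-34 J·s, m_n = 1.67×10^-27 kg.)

|ΔE| = 5.39×10^-14 J

E_1 = h²/(8m_nL²) = 5.992×10^-15 J.
|ΔE| = |4² − 5²|·E_1 = 9·5.992×10^-15 J = 5.39×10^-14 J.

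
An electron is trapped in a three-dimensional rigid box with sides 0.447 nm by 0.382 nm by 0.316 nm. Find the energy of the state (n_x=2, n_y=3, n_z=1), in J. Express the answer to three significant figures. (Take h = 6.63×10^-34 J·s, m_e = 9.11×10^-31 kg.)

For a 3D rectangular well E = (h²/8m_e)·Σ n_i²/L_i² = (6.63×10^-34)²/(8·9.11×10^-31) · [2²/(0.447 nm)² + 3²/(0.382 nm)² + 1²/(0.316 nm)²].
Evaluating gives E = 5.53×10^-18 J.

E = 5.53×10^-18 J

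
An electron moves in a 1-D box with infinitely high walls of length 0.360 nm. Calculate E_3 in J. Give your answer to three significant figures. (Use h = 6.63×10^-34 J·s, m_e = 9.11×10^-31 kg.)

E_3 = 4.19×10^-18 J

For an infinite well E_n = n²h²/(8m_eL²), so E_1 = h²/(8m_eL²) = (6.63×10^-34)²/(8·9.11×10^-31·(3.60×10^-10 m)²) = 4.654×10^-19 J.
Then E_3 = 3²·E_1 = 9·4.654×10^-19 J = 4.19×10^-18 J.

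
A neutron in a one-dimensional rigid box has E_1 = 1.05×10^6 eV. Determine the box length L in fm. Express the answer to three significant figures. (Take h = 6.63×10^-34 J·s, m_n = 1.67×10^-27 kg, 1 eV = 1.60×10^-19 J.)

L = 14.0 fm

From E_n = n²h²/(8m_nL²), L = n·h/√(8m_nE_n).
E_1 = 1.05×10^6 eV = 1.680×10^-13 J, so L = 1·6.63×10^-34/√(8·1.67×10^-27·1.680×10^-13) = 1.40×10^-14 m = 14.0 fm.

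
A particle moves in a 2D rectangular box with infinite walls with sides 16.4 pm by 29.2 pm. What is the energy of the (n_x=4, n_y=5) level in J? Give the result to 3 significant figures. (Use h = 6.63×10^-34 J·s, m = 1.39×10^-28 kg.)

For a 2D rectangular well E = (h²/8m)·Σ n_i²/L_i² = (6.63×10^-34)²/(8·1.39×10^-28) · [4²/(16.4 pm)² + 5²/(29.2 pm)²].
Evaluating gives E = 3.51×10^-17 J.

E = 3.51×10^-17 J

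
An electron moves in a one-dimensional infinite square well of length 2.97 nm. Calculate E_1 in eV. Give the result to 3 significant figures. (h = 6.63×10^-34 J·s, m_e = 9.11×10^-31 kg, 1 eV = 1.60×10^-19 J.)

E_1 = 0.0427 eV

For an infinite well E_n = n²h²/(8m_eL²), so E_1 = h²/(8m_eL²) = (6.63×10^-34)²/(8·9.11×10^-31·(2.97×10^-9 m)²) = 6.838×10^-21 J.
Converting, E_1 = 6.838×10^-21 J / (1.60×10^-19 J/eV) = 0.0427 eV.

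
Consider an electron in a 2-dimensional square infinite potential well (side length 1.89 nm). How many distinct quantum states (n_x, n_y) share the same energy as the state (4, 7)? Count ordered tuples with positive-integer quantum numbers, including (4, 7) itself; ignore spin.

degeneracy = 4

The level has n_x² + n_y² = 65. The ordered positive-integer solutions are (1, 8), (4, 7), (7, 4), (8, 1).
That gives 4 states.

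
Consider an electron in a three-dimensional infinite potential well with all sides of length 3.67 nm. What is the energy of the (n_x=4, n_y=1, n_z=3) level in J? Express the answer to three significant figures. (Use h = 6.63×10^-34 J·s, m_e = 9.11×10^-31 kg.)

E = 1.16×10^-19 J

For a 3D rectangular well E = (h²/8m_e)·Σ n_i²/L_i² = (6.63×10^-34)²/(8·9.11×10^-31) · [4²/(3.67 nm)² + 1²/(3.67 nm)² + 3²/(3.67 nm)²].
Evaluating gives E = 1.16×10^-19 J.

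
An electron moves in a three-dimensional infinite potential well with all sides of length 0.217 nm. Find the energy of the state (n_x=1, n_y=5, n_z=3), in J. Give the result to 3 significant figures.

E = 4.48×10^-17 J

For a 3D rectangular well E = (h²/8m_e)·Σ n_i²/L_i² = (6.626×10^-34)²/(8·9.109×10^-31) · [1²/(0.217 nm)² + 5²/(0.217 nm)² + 3²/(0.217 nm)²].
Evaluating gives E = 4.48×10^-17 J.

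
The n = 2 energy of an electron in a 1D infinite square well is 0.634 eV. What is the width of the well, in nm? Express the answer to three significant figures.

L = 1.54 nm

From E_n = n²h²/(8m_eL²), L = n·h/√(8m_eE_n).
E_2 = 0.634 eV = 1.016×10^-19 J, so L = 2·6.626×10^-34/√(8·9.109×10^-31·1.016×10^-19) = 1.54×10^-9 m = 1.54 nm.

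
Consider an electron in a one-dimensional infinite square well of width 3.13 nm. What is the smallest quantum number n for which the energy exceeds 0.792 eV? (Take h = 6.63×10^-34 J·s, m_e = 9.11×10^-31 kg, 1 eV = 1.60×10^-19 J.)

n = 5

E_1 = h²/(8m_eL²) = 6.156×10^-21 J = 0.03848 eV.
Need n² > 0.792/0.03848 = 20.58, i.e. n > 4.537.
The smallest integer satisfying this is n = 5.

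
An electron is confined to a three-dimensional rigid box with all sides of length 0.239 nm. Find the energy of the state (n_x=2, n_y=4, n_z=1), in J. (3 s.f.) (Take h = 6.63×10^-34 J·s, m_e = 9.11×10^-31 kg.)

E = 2.22×10^-17 J

For a 3D rectangular well E = (h²/8m_e)·Σ n_i²/L_i² = (6.63×10^-34)²/(8·9.11×10^-31) · [2²/(0.239 nm)² + 4²/(0.239 nm)² + 1²/(0.239 nm)²].
Evaluating gives E = 2.22×10^-17 J.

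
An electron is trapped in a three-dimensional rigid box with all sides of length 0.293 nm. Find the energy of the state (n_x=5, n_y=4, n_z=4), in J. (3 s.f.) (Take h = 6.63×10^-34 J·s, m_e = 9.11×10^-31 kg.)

For a 3D rectangular well E = (h²/8m_e)·Σ n_i²/L_i² = (6.63×10^-34)²/(8·9.11×10^-31) · [5²/(0.293 nm)² + 4²/(0.293 nm)² + 4²/(0.293 nm)²].
Evaluating gives E = 4.00×10^-17 J.

E = 4.00×10^-17 J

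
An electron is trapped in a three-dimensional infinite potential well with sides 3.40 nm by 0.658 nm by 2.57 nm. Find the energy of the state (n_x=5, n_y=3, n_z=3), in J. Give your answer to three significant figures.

E = 1.46×10^-18 J

For a 3D rectangular well E = (h²/8m_e)·Σ n_i²/L_i² = (6.626×10^-34)²/(8·9.109×10^-31) · [5²/(3.40 nm)² + 3²/(0.658 nm)² + 3²/(2.57 nm)²].
Evaluating gives E = 1.46×10^-18 J.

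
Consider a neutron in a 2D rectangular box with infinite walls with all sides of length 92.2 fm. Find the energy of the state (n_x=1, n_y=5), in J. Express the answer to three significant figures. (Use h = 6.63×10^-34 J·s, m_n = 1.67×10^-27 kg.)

For a 2D rectangular well E = (h²/8m_n)·Σ n_i²/L_i² = (6.63×10^-34)²/(8·1.67×10^-27) · [1²/(92.2 fm)² + 5²/(92.2 fm)²].
Evaluating gives E = 1.01×10^-13 J.

E = 1.01×10^-13 J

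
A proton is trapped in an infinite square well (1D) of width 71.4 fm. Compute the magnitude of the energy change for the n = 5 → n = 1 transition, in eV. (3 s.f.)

E_1 = h²/(8m_pL²) = 6.435×10^-15 J.
|ΔE| = |5² − 1²|·E_1 = 24·6.435×10^-15 J = 1.544×10^-13 J = 9.64×10^5 eV.

|ΔE| = 9.64×10^5 eV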